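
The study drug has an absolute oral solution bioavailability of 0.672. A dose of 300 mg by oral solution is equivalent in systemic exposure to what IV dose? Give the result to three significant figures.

D_iv = 202 mg

Systemic exposure from an extravascular dose = F × D_ev, so the equivalent IV dose is F × D_ev.
D_iv = F × D_ev = 0.672 × 300 = 201.6 mg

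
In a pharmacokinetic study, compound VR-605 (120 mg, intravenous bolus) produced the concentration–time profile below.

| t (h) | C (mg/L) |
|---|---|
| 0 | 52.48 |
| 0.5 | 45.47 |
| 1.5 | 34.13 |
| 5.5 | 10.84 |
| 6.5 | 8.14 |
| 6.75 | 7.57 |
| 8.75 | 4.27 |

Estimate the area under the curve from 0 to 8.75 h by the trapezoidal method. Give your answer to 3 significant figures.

Trapezoidal AUC_0→8.75:
  [0→0.5]: (52.48+45.47)/2 × 0.5 = 24.4875
  [0.5→1.5]: (45.47+34.13)/2 × 1 = 39.8
  [1.5→5.5]: (34.13+10.84)/2 × 4 = 89.94
  [5.5→6.5]: (10.84+8.14)/2 × 1 = 9.49
  [6.5→6.75]: (8.14+7.57)/2 × 0.25 = 1.96375
  [6.75→8.75]: (7.57+4.27)/2 × 2 = 11.84
  Sum = 177.52125 mg/L·h

AUC = 178 mg/L·h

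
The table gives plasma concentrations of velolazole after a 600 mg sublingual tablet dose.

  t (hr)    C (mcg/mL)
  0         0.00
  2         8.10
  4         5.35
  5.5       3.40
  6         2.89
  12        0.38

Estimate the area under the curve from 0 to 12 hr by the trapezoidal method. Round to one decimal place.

Trapezoidal AUC_0→12:
  [0→2]: (0.00+8.10)/2 × 2 = 8.1
  [2→4]: (8.10+5.35)/2 × 2 = 13.45
  [4→5.5]: (5.35+3.40)/2 × 1.5 = 6.5625
  [5.5→6]: (3.40+2.89)/2 × 0.5 = 1.5725
  [6→12]: (2.89+0.38)/2 × 6 = 9.81
  Sum = 39.495 mcg/mL·hr

AUC = 39.5 mcg/mL·hr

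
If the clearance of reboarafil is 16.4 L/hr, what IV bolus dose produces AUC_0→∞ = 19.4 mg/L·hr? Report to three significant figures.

Dose = 318 mg

Dose_iv = CL × AUC_0→∞
     = 16.4 × 19.4 = 318.16 mg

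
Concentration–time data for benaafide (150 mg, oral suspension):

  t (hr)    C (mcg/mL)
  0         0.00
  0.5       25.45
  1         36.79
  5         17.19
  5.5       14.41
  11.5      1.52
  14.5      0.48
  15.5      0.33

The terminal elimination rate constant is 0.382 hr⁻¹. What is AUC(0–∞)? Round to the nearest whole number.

AUC = 190 mcg/mL·hr

Trapezoidal AUC_0→15.5:
  [0→0.5]: (0.00+25.45)/2 × 0.5 = 6.3625
  [0.5→1]: (25.45+36.79)/2 × 0.5 = 15.56
  [1→5]: (36.79+17.19)/2 × 4 = 107.96
  [5→5.5]: (17.19+14.41)/2 × 0.5 = 7.9
  [5.5→11.5]: (14.41+1.52)/2 × 6 = 47.79
  [11.5→14.5]: (1.52+0.48)/2 × 3 = 3.0
  [14.5→15.5]: (0.48+0.33)/2 × 1 = 0.405
  Sum = 188.9775 mcg/mL·hr
Extrapolated tail: C_last / k_e = 0.33 / 0.382 = 0.864
AUC_0→∞ = 188.9775 + 0.864 = 189.8415 mcg/mL·hr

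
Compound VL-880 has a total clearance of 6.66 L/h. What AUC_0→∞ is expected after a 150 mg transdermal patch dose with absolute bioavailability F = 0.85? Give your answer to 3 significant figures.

AUC_0→∞ = F × Dose / CL
        = 0.85 × 150 / 6.66 = 19.1441 mg/L·h

AUC = 19.1 mg/L·h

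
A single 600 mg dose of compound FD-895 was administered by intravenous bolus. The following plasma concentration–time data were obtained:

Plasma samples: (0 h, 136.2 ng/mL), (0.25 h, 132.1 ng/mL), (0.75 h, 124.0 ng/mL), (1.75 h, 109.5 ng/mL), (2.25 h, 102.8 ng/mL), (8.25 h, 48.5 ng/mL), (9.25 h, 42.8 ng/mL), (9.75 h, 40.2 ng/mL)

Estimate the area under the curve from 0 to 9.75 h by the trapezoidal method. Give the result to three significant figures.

AUC = 788 ng/mL·h

Trapezoidal AUC_0→9.75:
  [0→0.25]: (136.2+132.1)/2 × 0.25 = 33.5375
  [0.25→0.75]: (132.1+124.0)/2 × 0.5 = 64.025
  [0.75→1.75]: (124.0+109.5)/2 × 1 = 116.75
  [1.75→2.25]: (109.5+102.8)/2 × 0.5 = 53.075
  [2.25→8.25]: (102.8+48.5)/2 × 6 = 453.9
  [8.25→9.25]: (48.5+42.8)/2 × 1 = 45.65
  [9.25→9.75]: (42.8+40.2)/2 × 0.5 = 20.75
  Sum = 787.6875 ng/mL·h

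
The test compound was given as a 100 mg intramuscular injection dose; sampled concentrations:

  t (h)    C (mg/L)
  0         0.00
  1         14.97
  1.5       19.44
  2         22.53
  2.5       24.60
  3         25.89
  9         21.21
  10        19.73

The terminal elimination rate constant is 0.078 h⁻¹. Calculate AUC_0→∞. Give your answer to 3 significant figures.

AUC = 466 mg/L·h

Trapezoidal AUC_0→10:
  [0→1]: (0.00+14.97)/2 × 1 = 7.485
  [1→1.5]: (14.97+19.44)/2 × 0.5 = 8.6025
  [1.5→2]: (19.44+22.53)/2 × 0.5 = 10.4925
  [2→2.5]: (22.53+24.60)/2 × 0.5 = 11.7825
  [2.5→3]: (24.60+25.89)/2 × 0.5 = 12.6225
  [3→9]: (25.89+21.21)/2 × 6 = 141.3
  [9→10]: (21.21+19.73)/2 × 1 = 20.47
  Sum = 212.755 mg/L·h
Extrapolated tail: C_last / k_e = 19.73 / 0.078 = 252.949
AUC_0→∞ = 212.755 + 252.949 = 465.704 mg/L·h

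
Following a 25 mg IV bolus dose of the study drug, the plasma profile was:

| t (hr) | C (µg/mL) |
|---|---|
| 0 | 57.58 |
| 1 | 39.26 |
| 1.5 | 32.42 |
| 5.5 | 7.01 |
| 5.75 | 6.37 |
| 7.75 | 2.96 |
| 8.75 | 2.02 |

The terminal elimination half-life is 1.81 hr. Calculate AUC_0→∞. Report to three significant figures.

Trapezoidal AUC_0→8.75:
  [0→1]: (57.58+39.26)/2 × 1 = 48.42
  [1→1.5]: (39.26+32.42)/2 × 0.5 = 17.92
  [1.5→5.5]: (32.42+7.01)/2 × 4 = 78.86
  [5.5→5.75]: (7.01+6.37)/2 × 0.25 = 1.6725
  [5.75→7.75]: (6.37+2.96)/2 × 2 = 9.33
  [7.75→8.75]: (2.96+2.02)/2 × 1 = 2.49
  Sum = 158.6925 µg/mL·hr
k_e = ln2 / t½ = 0.693147 / 1.81 = 0.3830 hr^-1
Extrapolated tail: C_last / k_e = 2.02 / 0.383 = 5.274
AUC_0→∞ = 158.6925 + 5.274 = 163.9665 µg/mL·hr

AUC = 164 µg/mL·hr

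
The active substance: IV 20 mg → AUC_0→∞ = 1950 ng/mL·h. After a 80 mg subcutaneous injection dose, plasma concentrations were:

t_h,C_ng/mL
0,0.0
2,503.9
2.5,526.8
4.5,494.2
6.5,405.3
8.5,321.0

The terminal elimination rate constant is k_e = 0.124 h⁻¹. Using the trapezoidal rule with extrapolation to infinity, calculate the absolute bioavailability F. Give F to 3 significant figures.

F = 0.769

Trapezoidal AUC_0→8.5 (subcutaneous injection):
  [0→2]: (0.0+503.9)/2 × 2 = 503.9
  [2→2.5]: (503.9+526.8)/2 × 0.5 = 257.675
  [2.5→4.5]: (526.8+494.2)/2 × 2 = 1021.0
  [4.5→6.5]: (494.2+405.3)/2 × 2 = 899.5
  [6.5→8.5]: (405.3+321.0)/2 × 2 = 726.3
  Sum = 3408.375 ng/mL·h
Tail: C_last/k_e = 321.0/0.124 = 2588.710
AUC_0→∞ (subcutaneous injection) = 3408.375 + 2588.710 = 5997.085 ng/mL·h
F = (AUC_ev/D_ev)/(AUC_iv/D_iv) = (5997.085/80)/(1950/20) = 74.9636/97.5 = 0.7689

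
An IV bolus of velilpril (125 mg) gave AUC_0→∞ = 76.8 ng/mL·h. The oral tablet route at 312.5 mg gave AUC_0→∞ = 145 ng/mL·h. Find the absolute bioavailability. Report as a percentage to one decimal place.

F = (AUC_ev / D_ev) / (AUC_iv / D_iv)
  = (145/312.5) / (76.8/125)
  = 0.464 / 0.6144 = 0.7552
  = 75.52%

F = 75.5%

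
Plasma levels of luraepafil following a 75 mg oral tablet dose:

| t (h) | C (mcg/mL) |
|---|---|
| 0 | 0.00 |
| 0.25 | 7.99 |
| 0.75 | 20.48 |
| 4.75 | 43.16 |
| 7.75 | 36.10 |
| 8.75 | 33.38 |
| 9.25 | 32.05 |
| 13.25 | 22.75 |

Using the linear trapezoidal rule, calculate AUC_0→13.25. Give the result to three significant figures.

Trapezoidal AUC_0→13.25:
  [0→0.25]: (0.00+7.99)/2 × 0.25 = 0.99875
  [0.25→0.75]: (7.99+20.48)/2 × 0.5 = 7.1175
  [0.75→4.75]: (20.48+43.16)/2 × 4 = 127.28
  [4.75→7.75]: (43.16+36.10)/2 × 3 = 118.89
  [7.75→8.75]: (36.10+33.38)/2 × 1 = 34.74
  [8.75→9.25]: (33.38+32.05)/2 × 0.5 = 16.3575
  [9.25→13.25]: (32.05+22.75)/2 × 4 = 109.6
  Sum = 414.98375 mcg/mL·h

AUC = 415 mcg/mL·h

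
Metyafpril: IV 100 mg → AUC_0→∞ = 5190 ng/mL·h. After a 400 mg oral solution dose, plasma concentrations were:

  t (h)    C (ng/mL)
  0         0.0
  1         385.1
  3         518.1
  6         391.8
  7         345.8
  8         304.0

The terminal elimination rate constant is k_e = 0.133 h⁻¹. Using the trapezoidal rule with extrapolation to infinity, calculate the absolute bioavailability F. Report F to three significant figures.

Trapezoidal AUC_0→8 (oral solution):
  [0→1]: (0.0+385.1)/2 × 1 = 192.55
  [1→3]: (385.1+518.1)/2 × 2 = 903.2
  [3→6]: (518.1+391.8)/2 × 3 = 1364.85
  [6→7]: (391.8+345.8)/2 × 1 = 368.8
  [7→8]: (345.8+304.0)/2 × 1 = 324.9
  Sum = 3154.3 ng/mL·h
Tail: C_last/k_e = 304.0/0.133 = 2285.714
AUC_0→∞ (oral solution) = 3154.3 + 2285.714 = 5440.014 ng/mL·h
F = (AUC_ev/D_ev)/(AUC_iv/D_iv) = (5440.014/400)/(5190/100) = 13.600035/51.9 = 0.2620

F = 0.262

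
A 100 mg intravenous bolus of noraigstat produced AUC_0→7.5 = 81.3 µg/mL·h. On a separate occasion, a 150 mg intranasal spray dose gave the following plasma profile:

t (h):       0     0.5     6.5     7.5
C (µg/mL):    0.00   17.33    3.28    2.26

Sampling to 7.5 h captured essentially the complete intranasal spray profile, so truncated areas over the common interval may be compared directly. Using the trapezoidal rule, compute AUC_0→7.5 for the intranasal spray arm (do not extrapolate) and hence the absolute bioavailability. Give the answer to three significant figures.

Trapezoidal AUC_0→7.5 (intranasal spray):
  [0→0.5]: (0.00+17.33)/2 × 0.5 = 4.3325
  [0.5→6.5]: (17.33+3.28)/2 × 6 = 61.83
  [6.5→7.5]: (3.28+2.26)/2 × 1 = 2.77
  Sum = 68.9325 µg/mL·h
F = (AUC_ev/D_ev)/(AUC_iv/D_iv) = (68.9325/150)/(81.3/100) = 0.45955/0.813 = 0.5653

F = 0.565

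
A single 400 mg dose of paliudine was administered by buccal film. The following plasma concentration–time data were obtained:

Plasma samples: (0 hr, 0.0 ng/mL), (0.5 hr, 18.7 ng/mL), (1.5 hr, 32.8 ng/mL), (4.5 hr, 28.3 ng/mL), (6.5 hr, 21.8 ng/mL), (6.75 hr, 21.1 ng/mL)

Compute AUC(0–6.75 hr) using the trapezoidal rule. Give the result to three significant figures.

Trapezoidal AUC_0→6.75:
  [0→0.5]: (0.0+18.7)/2 × 0.5 = 4.675
  [0.5→1.5]: (18.7+32.8)/2 × 1 = 25.75
  [1.5→4.5]: (32.8+28.3)/2 × 3 = 91.65
  [4.5→6.5]: (28.3+21.8)/2 × 2 = 50.1
  [6.5→6.75]: (21.8+21.1)/2 × 0.25 = 5.3625
  Sum = 177.5375 ng/mL·hr

AUC = 178 ng/mL·hr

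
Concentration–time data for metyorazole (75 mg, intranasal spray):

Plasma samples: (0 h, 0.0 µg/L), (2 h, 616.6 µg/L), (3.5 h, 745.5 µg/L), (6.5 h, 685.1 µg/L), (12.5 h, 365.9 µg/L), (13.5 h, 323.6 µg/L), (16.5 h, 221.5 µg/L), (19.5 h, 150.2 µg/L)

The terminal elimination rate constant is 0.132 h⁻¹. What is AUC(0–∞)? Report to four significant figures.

AUC = 9795 µg/L·h

Trapezoidal AUC_0→19.5:
  [0→2]: (0.0+616.6)/2 × 2 = 616.6
  [2→3.5]: (616.6+745.5)/2 × 1.5 = 1021.575
  [3.5→6.5]: (745.5+685.1)/2 × 3 = 2145.9
  [6.5→12.5]: (685.1+365.9)/2 × 6 = 3153.0
  [12.5→13.5]: (365.9+323.6)/2 × 1 = 344.75
  [13.5→16.5]: (323.6+221.5)/2 × 3 = 817.65
  [16.5→19.5]: (221.5+150.2)/2 × 3 = 557.55
  Sum = 8657.025 µg/L·h
Extrapolated tail: C_last / k_e = 150.2 / 0.132 = 1137.879
AUC_0→∞ = 8657.025 + 1137.879 = 9794.904 µg/L·h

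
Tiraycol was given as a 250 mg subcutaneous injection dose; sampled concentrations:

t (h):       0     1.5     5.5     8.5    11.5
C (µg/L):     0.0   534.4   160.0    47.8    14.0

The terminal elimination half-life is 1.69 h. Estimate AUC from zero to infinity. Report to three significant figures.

Trapezoidal AUC_0→11.5:
  [0→1.5]: (0.0+534.4)/2 × 1.5 = 400.8
  [1.5→5.5]: (534.4+160.0)/2 × 4 = 1388.8
  [5.5→8.5]: (160.0+47.8)/2 × 3 = 311.7
  [8.5→11.5]: (47.8+14.0)/2 × 3 = 92.7
  Sum = 2194.0 µg/L·h
k_e = ln2 / t½ = 0.693147 / 1.69 = 0.4101 h^-1
Extrapolated tail: C_last / k_e = 14.0 / 0.4101 = 34.138
AUC_0→∞ = 2194.0 + 34.138 = 2228.138 µg/L·h

AUC = 2230 µg/L·h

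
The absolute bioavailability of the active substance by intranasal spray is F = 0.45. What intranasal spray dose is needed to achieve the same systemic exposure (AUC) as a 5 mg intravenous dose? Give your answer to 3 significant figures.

D_intranasal = 11.1 mg

For equal systemic exposure: F × D_ev = D_iv
D_ev = D_iv / F = 5 / 0.45 = 11.1111 mg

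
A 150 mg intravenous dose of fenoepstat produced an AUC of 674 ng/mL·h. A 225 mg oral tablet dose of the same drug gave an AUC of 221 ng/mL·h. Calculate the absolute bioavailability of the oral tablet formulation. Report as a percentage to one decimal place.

F = 21.9%

F = (AUC_ev / D_ev) / (AUC_iv / D_iv)
  = (221/225) / (674/150)
  = 0.982222 / 4.49333 = 0.2186
  = 21.86%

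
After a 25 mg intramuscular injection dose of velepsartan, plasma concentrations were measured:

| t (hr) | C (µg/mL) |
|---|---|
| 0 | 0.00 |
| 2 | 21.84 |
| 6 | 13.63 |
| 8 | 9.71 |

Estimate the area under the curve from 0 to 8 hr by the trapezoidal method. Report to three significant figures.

Trapezoidal AUC_0→8:
  [0→2]: (0.00+21.84)/2 × 2 = 21.84
  [2→6]: (21.84+13.63)/2 × 4 = 70.94
  [6→8]: (13.63+9.71)/2 × 2 = 23.34
  Sum = 116.12 µg/mL·hr

AUC = 116 µg/mL·hr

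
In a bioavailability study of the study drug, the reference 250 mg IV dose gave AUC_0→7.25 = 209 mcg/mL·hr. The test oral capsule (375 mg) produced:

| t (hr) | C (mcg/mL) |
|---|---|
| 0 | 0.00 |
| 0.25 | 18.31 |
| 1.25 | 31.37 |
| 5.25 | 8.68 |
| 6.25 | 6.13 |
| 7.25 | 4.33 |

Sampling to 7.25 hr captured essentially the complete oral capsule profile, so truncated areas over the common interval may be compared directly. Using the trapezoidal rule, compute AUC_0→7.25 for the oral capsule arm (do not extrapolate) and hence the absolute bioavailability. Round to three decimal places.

Trapezoidal AUC_0→7.25 (oral capsule):
  [0→0.25]: (0.00+18.31)/2 × 0.25 = 2.28875
  [0.25→1.25]: (18.31+31.37)/2 × 1 = 24.84
  [1.25→5.25]: (31.37+8.68)/2 × 4 = 80.1
  [5.25→6.25]: (8.68+6.13)/2 × 1 = 7.405
  [6.25→7.25]: (6.13+4.33)/2 × 1 = 5.23
  Sum = 119.86375 mcg/mL·hr
F = (AUC_ev/D_ev)/(AUC_iv/D_iv) = (119.86375/375)/(209/250) = 0.319637/0.836 = 0.3823

F = 0.382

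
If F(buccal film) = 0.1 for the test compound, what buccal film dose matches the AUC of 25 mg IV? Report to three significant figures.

D_buccal = 250 mg

For equal systemic exposure: F × D_ev = D_iv
D_ev = D_iv / F = 25 / 0.1 = 250 mg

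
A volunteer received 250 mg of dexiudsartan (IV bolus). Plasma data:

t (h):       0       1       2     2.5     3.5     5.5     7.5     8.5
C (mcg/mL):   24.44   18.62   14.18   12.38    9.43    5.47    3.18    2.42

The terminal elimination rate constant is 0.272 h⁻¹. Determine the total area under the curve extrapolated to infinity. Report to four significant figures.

AUC = 90.72 mcg/mL·h

Trapezoidal AUC_0→8.5:
  [0→1]: (24.44+18.62)/2 × 1 = 21.53
  [1→2]: (18.62+14.18)/2 × 1 = 16.4
  [2→2.5]: (14.18+12.38)/2 × 0.5 = 6.64
  [2.5→3.5]: (12.38+9.43)/2 × 1 = 10.905
  [3.5→5.5]: (9.43+5.47)/2 × 2 = 14.9
  [5.5→7.5]: (5.47+3.18)/2 × 2 = 8.65
  [7.5→8.5]: (3.18+2.42)/2 × 1 = 2.8
  Sum = 81.825 mcg/mL·h
Extrapolated tail: C_last / k_e = 2.42 / 0.272 = 8.897
AUC_0→∞ = 81.825 + 8.897 = 90.722 mcg/mL·h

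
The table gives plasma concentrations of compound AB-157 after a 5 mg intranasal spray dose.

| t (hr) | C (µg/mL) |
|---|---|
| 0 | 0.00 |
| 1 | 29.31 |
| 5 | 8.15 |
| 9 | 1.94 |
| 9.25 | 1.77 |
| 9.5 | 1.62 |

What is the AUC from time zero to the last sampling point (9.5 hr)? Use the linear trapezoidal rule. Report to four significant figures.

Trapezoidal AUC_0→9.5:
  [0→1]: (0.00+29.31)/2 × 1 = 14.655
  [1→5]: (29.31+8.15)/2 × 4 = 74.92
  [5→9]: (8.15+1.94)/2 × 4 = 20.18
  [9→9.25]: (1.94+1.77)/2 × 0.25 = 0.46375
  [9.25→9.5]: (1.77+1.62)/2 × 0.25 = 0.42375
  Sum = 110.6425 µg/mL·hr

AUC = 110.6 µg/mL·hr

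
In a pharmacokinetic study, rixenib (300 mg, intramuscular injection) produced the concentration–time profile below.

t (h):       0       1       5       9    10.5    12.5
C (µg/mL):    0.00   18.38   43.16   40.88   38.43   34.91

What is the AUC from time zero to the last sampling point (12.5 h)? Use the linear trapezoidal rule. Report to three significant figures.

Trapezoidal AUC_0→12.5:
  [0→1]: (0.00+18.38)/2 × 1 = 9.19
  [1→5]: (18.38+43.16)/2 × 4 = 123.08
  [5→9]: (43.16+40.88)/2 × 4 = 168.08
  [9→10.5]: (40.88+38.43)/2 × 1.5 = 59.4825
  [10.5→12.5]: (38.43+34.91)/2 × 2 = 73.34
  Sum = 433.1725 µg/mL·h

AUC = 433 µg/mL·h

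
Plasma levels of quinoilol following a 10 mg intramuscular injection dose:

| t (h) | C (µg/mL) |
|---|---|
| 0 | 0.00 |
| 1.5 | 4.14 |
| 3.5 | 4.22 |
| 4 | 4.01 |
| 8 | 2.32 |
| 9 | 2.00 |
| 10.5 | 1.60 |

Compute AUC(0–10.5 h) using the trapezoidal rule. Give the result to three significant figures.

Trapezoidal AUC_0→10.5:
  [0→1.5]: (0.00+4.14)/2 × 1.5 = 3.105
  [1.5→3.5]: (4.14+4.22)/2 × 2 = 8.36
  [3.5→4]: (4.22+4.01)/2 × 0.5 = 2.0575
  [4→8]: (4.01+2.32)/2 × 4 = 12.66
  [8→9]: (2.32+2.00)/2 × 1 = 2.16
  [9→10.5]: (2.00+1.60)/2 × 1.5 = 2.7
  Sum = 31.0425 µg/mL·h

AUC = 31.0 µg/mL·h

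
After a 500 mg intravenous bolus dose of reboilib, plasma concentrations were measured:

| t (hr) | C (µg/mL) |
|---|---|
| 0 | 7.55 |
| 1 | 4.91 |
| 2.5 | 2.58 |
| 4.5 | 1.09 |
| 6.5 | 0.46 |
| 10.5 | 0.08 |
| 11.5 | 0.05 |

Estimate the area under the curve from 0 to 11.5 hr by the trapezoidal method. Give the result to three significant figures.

Trapezoidal AUC_0→11.5:
  [0→1]: (7.55+4.91)/2 × 1 = 6.23
  [1→2.5]: (4.91+2.58)/2 × 1.5 = 5.6175
  [2.5→4.5]: (2.58+1.09)/2 × 2 = 3.67
  [4.5→6.5]: (1.09+0.46)/2 × 2 = 1.55
  [6.5→10.5]: (0.46+0.08)/2 × 4 = 1.08
  [10.5→11.5]: (0.08+0.05)/2 × 1 = 0.065
  Sum = 18.2125 µg/mL·hr

AUC = 18.2 µg/mL·hr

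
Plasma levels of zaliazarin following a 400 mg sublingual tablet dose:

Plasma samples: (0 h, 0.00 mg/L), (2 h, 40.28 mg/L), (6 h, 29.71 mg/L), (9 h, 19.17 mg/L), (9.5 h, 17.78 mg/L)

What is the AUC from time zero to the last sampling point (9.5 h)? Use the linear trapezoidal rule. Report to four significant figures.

Trapezoidal AUC_0→9.5:
  [0→2]: (0.00+40.28)/2 × 2 = 40.28
  [2→6]: (40.28+29.71)/2 × 4 = 139.98
  [6→9]: (29.71+19.17)/2 × 3 = 73.32
  [9→9.5]: (19.17+17.78)/2 × 0.5 = 9.2375
  Sum = 262.8175 mg/L·h

AUC = 262.8 mg/L·h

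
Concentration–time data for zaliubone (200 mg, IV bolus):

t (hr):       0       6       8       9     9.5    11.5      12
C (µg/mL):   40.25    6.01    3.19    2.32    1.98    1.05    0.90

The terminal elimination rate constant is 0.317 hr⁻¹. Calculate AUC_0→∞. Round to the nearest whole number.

AUC = 158 µg/mL·hr

Trapezoidal AUC_0→12:
  [0→6]: (40.25+6.01)/2 × 6 = 138.78
  [6→8]: (6.01+3.19)/2 × 2 = 9.2
  [8→9]: (3.19+2.32)/2 × 1 = 2.755
  [9→9.5]: (2.32+1.98)/2 × 0.5 = 1.075
  [9.5→11.5]: (1.98+1.05)/2 × 2 = 3.03
  [11.5→12]: (1.05+0.90)/2 × 0.5 = 0.4875
  Sum = 155.3275 µg/mL·hr
Extrapolated tail: C_last / k_e = 0.90 / 0.317 = 2.839
AUC_0→∞ = 155.3275 + 2.839 = 158.1665 µg/mL·hr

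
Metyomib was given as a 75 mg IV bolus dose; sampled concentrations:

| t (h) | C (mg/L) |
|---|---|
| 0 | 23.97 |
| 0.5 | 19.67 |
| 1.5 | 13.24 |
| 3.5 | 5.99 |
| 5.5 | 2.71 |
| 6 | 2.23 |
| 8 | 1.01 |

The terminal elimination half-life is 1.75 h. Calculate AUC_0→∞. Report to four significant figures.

AUC = 62.32 mg/L·h

Trapezoidal AUC_0→8:
  [0→0.5]: (23.97+19.67)/2 × 0.5 = 10.91
  [0.5→1.5]: (19.67+13.24)/2 × 1 = 16.455
  [1.5→3.5]: (13.24+5.99)/2 × 2 = 19.23
  [3.5→5.5]: (5.99+2.71)/2 × 2 = 8.7
  [5.5→6]: (2.71+2.23)/2 × 0.5 = 1.235
  [6→8]: (2.23+1.01)/2 × 2 = 3.24
  Sum = 59.77 mg/L·h
k_e = ln2 / t½ = 0.693147 / 1.75 = 0.3961 h^-1
Extrapolated tail: C_last / k_e = 1.01 / 0.3961 = 2.550
AUC_0→∞ = 59.77 + 2.550 = 62.32 mg/L·h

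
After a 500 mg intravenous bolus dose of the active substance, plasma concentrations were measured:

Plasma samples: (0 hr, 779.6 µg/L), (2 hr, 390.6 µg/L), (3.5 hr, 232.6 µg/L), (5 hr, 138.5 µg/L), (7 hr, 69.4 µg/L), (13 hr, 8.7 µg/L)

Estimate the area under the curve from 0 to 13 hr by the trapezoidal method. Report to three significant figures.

AUC = 2360 µg/L·hr

Trapezoidal AUC_0→13:
  [0→2]: (779.6+390.6)/2 × 2 = 1170.2
  [2→3.5]: (390.6+232.6)/2 × 1.5 = 467.4
  [3.5→5]: (232.6+138.5)/2 × 1.5 = 278.325
  [5→7]: (138.5+69.4)/2 × 2 = 207.9
  [7→13]: (69.4+8.7)/2 × 6 = 234.3
  Sum = 2358.125 µg/L·hr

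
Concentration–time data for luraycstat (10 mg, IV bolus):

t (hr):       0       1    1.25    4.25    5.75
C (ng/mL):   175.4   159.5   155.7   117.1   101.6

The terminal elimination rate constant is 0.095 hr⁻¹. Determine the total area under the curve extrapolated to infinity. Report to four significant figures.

Trapezoidal AUC_0→5.75:
  [0→1]: (175.4+159.5)/2 × 1 = 167.45
  [1→1.25]: (159.5+155.7)/2 × 0.25 = 39.4
  [1.25→4.25]: (155.7+117.1)/2 × 3 = 409.2
  [4.25→5.75]: (117.1+101.6)/2 × 1.5 = 164.025
  Sum = 780.075 ng/mL·hr
Extrapolated tail: C_last / k_e = 101.6 / 0.095 = 1069.474
AUC_0→∞ = 780.075 + 1069.474 = 1849.549 ng/mL·hr

AUC = 1850 ng/mL·hr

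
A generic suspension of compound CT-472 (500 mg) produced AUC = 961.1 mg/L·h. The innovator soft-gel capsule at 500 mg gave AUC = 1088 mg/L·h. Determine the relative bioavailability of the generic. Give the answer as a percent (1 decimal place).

F_rel = (AUC_test/D_test) / (AUC_ref/D_ref)
      = (961.1/500) / (1088/500)
      = 1.9222 / 2.176 = 0.8834 = 88.34%

F_rel = 88.3%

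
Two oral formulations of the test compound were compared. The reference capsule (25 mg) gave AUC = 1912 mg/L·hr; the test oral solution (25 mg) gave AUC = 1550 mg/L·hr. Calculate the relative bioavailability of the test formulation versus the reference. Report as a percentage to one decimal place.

F_rel = 81.1%

F_rel = (AUC_test/D_test) / (AUC_ref/D_ref)
      = (1550/25) / (1912/25)
      = 62 / 76.48 = 0.8107 = 81.07%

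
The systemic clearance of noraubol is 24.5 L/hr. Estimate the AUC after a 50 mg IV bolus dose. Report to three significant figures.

AUC = 2.04 mg/L·hr

AUC_0→∞ = Dose_iv / CL
        = 50 / 24.5 = 2.04082 mg/L·hr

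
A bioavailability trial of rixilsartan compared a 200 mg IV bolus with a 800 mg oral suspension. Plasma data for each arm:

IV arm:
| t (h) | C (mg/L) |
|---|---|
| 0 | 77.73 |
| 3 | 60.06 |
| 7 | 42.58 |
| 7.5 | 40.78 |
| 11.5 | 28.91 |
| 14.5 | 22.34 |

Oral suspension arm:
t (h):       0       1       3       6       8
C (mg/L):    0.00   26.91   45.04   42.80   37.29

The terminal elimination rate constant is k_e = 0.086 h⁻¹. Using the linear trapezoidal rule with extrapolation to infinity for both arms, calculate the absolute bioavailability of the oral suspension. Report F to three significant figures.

Trapezoidal AUC_0→14.5 (IV):
  [0→3]: (77.73+60.06)/2 × 3 = 206.685
  [3→7]: (60.06+42.58)/2 × 4 = 205.28
  [7→7.5]: (42.58+40.78)/2 × 0.5 = 20.84
  [7.5→11.5]: (40.78+28.91)/2 × 4 = 139.38
  [11.5→14.5]: (28.91+22.34)/2 × 3 = 76.875
  Sum = 649.06 mg/L·h
IV tail: 22.34/0.086 = 259.767; AUC_iv,0→∞ = 649.06 + 259.767 = 908.827 mg/L·h
Trapezoidal AUC_0→8 (oral suspension):
  [0→1]: (0.00+26.91)/2 × 1 = 13.455
  [1→3]: (26.91+45.04)/2 × 2 = 71.95
  [3→6]: (45.04+42.80)/2 × 3 = 131.76
  [6→8]: (42.80+37.29)/2 × 2 = 80.09
  Sum = 297.255 mg/L·h
oral suspension tail: 37.29/0.086 = 433.605; AUC_ev,0→∞ = 297.255 + 433.605 = 730.86 mg/L·h
F = (AUC_ev/D_ev)/(AUC_iv/D_iv) = (730.86/800)/(908.827/200) = 0.913575/4.544135 = 0.2010

F = 0.201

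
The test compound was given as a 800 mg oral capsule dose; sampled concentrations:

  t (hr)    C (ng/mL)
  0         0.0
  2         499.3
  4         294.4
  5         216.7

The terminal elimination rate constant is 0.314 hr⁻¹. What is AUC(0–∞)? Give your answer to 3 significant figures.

AUC = 2240 ng/mL·hr

Trapezoidal AUC_0→5:
  [0→2]: (0.0+499.3)/2 × 2 = 499.3
  [2→4]: (499.3+294.4)/2 × 2 = 793.7
  [4→5]: (294.4+216.7)/2 × 1 = 255.55
  Sum = 1548.55 ng/mL·hr
Extrapolated tail: C_last / k_e = 216.7 / 0.314 = 690.127
AUC_0→∞ = 1548.55 + 690.127 = 2238.677 ng/mL·hr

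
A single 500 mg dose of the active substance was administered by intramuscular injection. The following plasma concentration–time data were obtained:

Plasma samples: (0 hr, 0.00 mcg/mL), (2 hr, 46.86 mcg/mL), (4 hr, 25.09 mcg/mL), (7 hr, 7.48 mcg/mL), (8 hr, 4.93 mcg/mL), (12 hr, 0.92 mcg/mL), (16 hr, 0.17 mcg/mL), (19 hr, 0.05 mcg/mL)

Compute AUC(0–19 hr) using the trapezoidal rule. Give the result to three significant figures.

Trapezoidal AUC_0→19:
  [0→2]: (0.00+46.86)/2 × 2 = 46.86
  [2→4]: (46.86+25.09)/2 × 2 = 71.95
  [4→7]: (25.09+7.48)/2 × 3 = 48.855
  [7→8]: (7.48+4.93)/2 × 1 = 6.205
  [8→12]: (4.93+0.92)/2 × 4 = 11.7
  [12→16]: (0.92+0.17)/2 × 4 = 2.18
  [16→19]: (0.17+0.05)/2 × 3 = 0.33
  Sum = 188.08 mcg/mL·hr

AUC = 188 mcg/mL·hr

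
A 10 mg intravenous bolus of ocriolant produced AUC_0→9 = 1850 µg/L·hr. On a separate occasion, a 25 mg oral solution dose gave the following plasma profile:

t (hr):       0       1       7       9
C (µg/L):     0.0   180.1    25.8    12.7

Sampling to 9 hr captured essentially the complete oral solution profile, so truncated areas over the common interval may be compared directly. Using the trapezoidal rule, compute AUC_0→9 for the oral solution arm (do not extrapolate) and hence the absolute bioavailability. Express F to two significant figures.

Trapezoidal AUC_0→9 (oral solution):
  [0→1]: (0.0+180.1)/2 × 1 = 90.05
  [1→7]: (180.1+25.8)/2 × 6 = 617.7
  [7→9]: (25.8+12.7)/2 × 2 = 38.5
  Sum = 746.25 µg/L·hr
F = (AUC_ev/D_ev)/(AUC_iv/D_iv) = (746.25/25)/(1850/10) = 29.85/185 = 0.1614

F = 0.16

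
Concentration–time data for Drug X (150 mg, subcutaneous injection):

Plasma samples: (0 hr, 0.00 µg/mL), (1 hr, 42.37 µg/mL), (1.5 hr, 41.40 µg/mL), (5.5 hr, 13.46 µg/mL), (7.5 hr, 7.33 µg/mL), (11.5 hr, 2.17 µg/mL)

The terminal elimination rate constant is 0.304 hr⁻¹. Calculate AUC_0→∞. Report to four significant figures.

Trapezoidal AUC_0→11.5:
  [0→1]: (0.00+42.37)/2 × 1 = 21.185
  [1→1.5]: (42.37+41.40)/2 × 0.5 = 20.9425
  [1.5→5.5]: (41.40+13.46)/2 × 4 = 109.72
  [5.5→7.5]: (13.46+7.33)/2 × 2 = 20.79
  [7.5→11.5]: (7.33+2.17)/2 × 4 = 19.0
  Sum = 191.6375 µg/mL·hr
Extrapolated tail: C_last / k_e = 2.17 / 0.304 = 7.138
AUC_0→∞ = 191.6375 + 7.138 = 198.7755 µg/mL·hr

AUC = 198.8 µg/mL·hr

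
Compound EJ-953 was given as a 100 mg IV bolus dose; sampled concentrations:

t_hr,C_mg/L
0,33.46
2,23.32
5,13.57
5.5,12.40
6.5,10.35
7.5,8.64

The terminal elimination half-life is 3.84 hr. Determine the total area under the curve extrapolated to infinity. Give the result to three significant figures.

Trapezoidal AUC_0→7.5:
  [0→2]: (33.46+23.32)/2 × 2 = 56.78
  [2→5]: (23.32+13.57)/2 × 3 = 55.335
  [5→5.5]: (13.57+12.40)/2 × 0.5 = 6.4925
  [5.5→6.5]: (12.40+10.35)/2 × 1 = 11.375
  [6.5→7.5]: (10.35+8.64)/2 × 1 = 9.495
  Sum = 139.4775 mg/L·hr
k_e = ln2 / t½ = 0.693147 / 3.84 = 0.1805 hr^-1
Extrapolated tail: C_last / k_e = 8.64 / 0.1805 = 47.867
AUC_0→∞ = 139.4775 + 47.867 = 187.3445 mg/L·hr

AUC = 187 mg/L·hr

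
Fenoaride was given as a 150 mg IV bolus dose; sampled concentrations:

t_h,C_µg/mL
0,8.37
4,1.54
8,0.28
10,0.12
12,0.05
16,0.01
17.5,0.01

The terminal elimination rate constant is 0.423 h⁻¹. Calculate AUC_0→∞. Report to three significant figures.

Trapezoidal AUC_0→17.5:
  [0→4]: (8.37+1.54)/2 × 4 = 19.82
  [4→8]: (1.54+0.28)/2 × 4 = 3.64
  [8→10]: (0.28+0.12)/2 × 2 = 0.4
  [10→12]: (0.12+0.05)/2 × 2 = 0.17
  [12→16]: (0.05+0.01)/2 × 4 = 0.12
  [16→17.5]: (0.01+0.01)/2 × 1.5 = 0.015
  Sum = 24.165 µg/mL·h
Extrapolated tail: C_last / k_e = 0.01 / 0.423 = 0.024
AUC_0→∞ = 24.165 + 0.024 = 24.189 µg/mL·h

AUC = 24.2 µg/mL·h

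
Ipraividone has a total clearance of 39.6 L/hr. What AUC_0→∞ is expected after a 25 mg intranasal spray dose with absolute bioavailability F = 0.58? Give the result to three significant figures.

AUC = 0.366 mg/L·hr

AUC_0→∞ = F × Dose / CL
        = 0.58 × 25 / 39.6 = 0.366162 mg/L·hr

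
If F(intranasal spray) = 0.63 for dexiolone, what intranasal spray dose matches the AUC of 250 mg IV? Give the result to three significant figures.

For equal systemic exposure: F × D_ev = D_iv
D_ev = D_iv / F = 250 / 0.63 = 396.825 mg

D_intranasal = 397 mg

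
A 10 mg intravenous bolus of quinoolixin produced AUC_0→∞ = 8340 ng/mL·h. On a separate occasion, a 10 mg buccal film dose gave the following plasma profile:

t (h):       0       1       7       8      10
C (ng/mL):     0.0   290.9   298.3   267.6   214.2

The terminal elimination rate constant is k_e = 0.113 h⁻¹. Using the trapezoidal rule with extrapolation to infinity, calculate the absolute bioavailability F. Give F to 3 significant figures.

Trapezoidal AUC_0→10 (buccal film):
  [0→1]: (0.0+290.9)/2 × 1 = 145.45
  [1→7]: (290.9+298.3)/2 × 6 = 1767.6
  [7→8]: (298.3+267.6)/2 × 1 = 282.95
  [8→10]: (267.6+214.2)/2 × 2 = 481.8
  Sum = 2677.8 ng/mL·h
Tail: C_last/k_e = 214.2/0.113 = 1895.575
AUC_0→∞ (buccal film) = 2677.8 + 1895.575 = 4573.375 ng/mL·h
F = (AUC_ev/D_ev)/(AUC_iv/D_iv) = (4573.375/10)/(8340/10) = 457.3375/834 = 0.5484

F = 0.548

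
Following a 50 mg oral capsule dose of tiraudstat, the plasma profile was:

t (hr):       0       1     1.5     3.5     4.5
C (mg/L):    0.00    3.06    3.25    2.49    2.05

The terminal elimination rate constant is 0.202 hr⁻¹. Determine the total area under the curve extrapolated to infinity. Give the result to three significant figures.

AUC = 21.3 mg/L·hr

Trapezoidal AUC_0→4.5:
  [0→1]: (0.00+3.06)/2 × 1 = 1.53
  [1→1.5]: (3.06+3.25)/2 × 0.5 = 1.5775
  [1.5→3.5]: (3.25+2.49)/2 × 2 = 5.74
  [3.5→4.5]: (2.49+2.05)/2 × 1 = 2.27
  Sum = 11.1175 mg/L·hr
Extrapolated tail: C_last / k_e = 2.05 / 0.202 = 10.149
AUC_0→∞ = 11.1175 + 10.149 = 21.2665 mg/L·hr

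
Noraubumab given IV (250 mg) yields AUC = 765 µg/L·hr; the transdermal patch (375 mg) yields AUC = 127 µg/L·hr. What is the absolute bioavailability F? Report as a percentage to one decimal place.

F = 11.1%

F = (AUC_ev / D_ev) / (AUC_iv / D_iv)
  = (127/375) / (765/250)
  = 0.338667 / 3.06 = 0.1107
  = 11.07%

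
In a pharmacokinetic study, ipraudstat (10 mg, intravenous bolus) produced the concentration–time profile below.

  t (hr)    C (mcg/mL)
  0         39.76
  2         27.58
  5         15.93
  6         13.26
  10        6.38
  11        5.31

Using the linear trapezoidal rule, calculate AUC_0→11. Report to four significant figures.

Trapezoidal AUC_0→11:
  [0→2]: (39.76+27.58)/2 × 2 = 67.34
  [2→5]: (27.58+15.93)/2 × 3 = 65.265
  [5→6]: (15.93+13.26)/2 × 1 = 14.595
  [6→10]: (13.26+6.38)/2 × 4 = 39.28
  [10→11]: (6.38+5.31)/2 × 1 = 5.845
  Sum = 192.325 mcg/mL·hr

AUC = 192.3 mcg/mL·hr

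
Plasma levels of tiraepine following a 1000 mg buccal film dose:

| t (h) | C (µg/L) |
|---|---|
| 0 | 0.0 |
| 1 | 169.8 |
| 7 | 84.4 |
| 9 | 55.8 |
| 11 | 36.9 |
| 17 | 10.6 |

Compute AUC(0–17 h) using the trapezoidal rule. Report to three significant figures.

Trapezoidal AUC_0→17:
  [0→1]: (0.0+169.8)/2 × 1 = 84.9
  [1→7]: (169.8+84.4)/2 × 6 = 762.6
  [7→9]: (84.4+55.8)/2 × 2 = 140.2
  [9→11]: (55.8+36.9)/2 × 2 = 92.7
  [11→17]: (36.9+10.6)/2 × 6 = 142.5
  Sum = 1222.9 µg/L·h

AUC = 1220 µg/L·h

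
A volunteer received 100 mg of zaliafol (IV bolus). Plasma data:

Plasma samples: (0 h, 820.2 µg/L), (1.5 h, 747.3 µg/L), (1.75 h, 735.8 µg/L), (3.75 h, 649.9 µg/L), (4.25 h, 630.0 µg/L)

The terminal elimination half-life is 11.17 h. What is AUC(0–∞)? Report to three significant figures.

AUC = 13200 µg/L·h

Trapezoidal AUC_0→4.25:
  [0→1.5]: (820.2+747.3)/2 × 1.5 = 1175.625
  [1.5→1.75]: (747.3+735.8)/2 × 0.25 = 185.3875
  [1.75→3.75]: (735.8+649.9)/2 × 2 = 1385.7
  [3.75→4.25]: (649.9+630.0)/2 × 0.5 = 319.975
  Sum = 3066.6875 µg/L·h
k_e = ln2 / t½ = 0.693147 / 11.17 = 0.0621 h^-1
Extrapolated tail: C_last / k_e = 630.0 / 0.0621 = 10144.928
AUC_0→∞ = 3066.6875 + 10144.928 = 13211.6155 µg/L·h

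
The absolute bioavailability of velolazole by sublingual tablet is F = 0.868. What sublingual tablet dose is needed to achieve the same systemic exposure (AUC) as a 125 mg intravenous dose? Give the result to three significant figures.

For equal systemic exposure: F × D_ev = D_iv
D_ev = D_iv / F = 125 / 0.868 = 144.009 mg

D_sublingual = 144 mg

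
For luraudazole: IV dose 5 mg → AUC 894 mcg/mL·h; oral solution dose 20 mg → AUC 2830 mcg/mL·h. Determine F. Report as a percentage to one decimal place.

F = 79.1%

F = (AUC_ev / D_ev) / (AUC_iv / D_iv)
  = (2830/20) / (894/5)
  = 141.5 / 178.8 = 0.7914
  = 79.14%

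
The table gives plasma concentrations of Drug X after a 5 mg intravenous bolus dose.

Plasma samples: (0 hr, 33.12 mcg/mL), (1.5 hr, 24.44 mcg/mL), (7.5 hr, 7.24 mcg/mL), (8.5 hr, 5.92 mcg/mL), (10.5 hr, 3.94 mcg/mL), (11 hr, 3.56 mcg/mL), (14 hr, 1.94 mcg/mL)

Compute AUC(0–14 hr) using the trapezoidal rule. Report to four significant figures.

Trapezoidal AUC_0→14:
  [0→1.5]: (33.12+24.44)/2 × 1.5 = 43.17
  [1.5→7.5]: (24.44+7.24)/2 × 6 = 95.04
  [7.5→8.5]: (7.24+5.92)/2 × 1 = 6.58
  [8.5→10.5]: (5.92+3.94)/2 × 2 = 9.86
  [10.5→11]: (3.94+3.56)/2 × 0.5 = 1.875
  [11→14]: (3.56+1.94)/2 × 3 = 8.25
  Sum = 164.775 mcg/mL·hr

AUC = 164.8 mcg/mL·hr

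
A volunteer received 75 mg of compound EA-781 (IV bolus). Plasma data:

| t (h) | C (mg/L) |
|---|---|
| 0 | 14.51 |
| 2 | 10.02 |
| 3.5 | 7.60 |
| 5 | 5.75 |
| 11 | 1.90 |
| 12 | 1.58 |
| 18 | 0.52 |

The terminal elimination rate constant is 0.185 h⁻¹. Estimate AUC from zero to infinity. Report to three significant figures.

AUC = 81.6 mg/L·h

Trapezoidal AUC_0→18:
  [0→2]: (14.51+10.02)/2 × 2 = 24.53
  [2→3.5]: (10.02+7.60)/2 × 1.5 = 13.215
  [3.5→5]: (7.60+5.75)/2 × 1.5 = 10.0125
  [5→11]: (5.75+1.90)/2 × 6 = 22.95
  [11→12]: (1.90+1.58)/2 × 1 = 1.74
  [12→18]: (1.58+0.52)/2 × 6 = 6.3
  Sum = 78.7475 mg/L·h
Extrapolated tail: C_last / k_e = 0.52 / 0.185 = 2.811
AUC_0→∞ = 78.7475 + 2.811 = 81.5585 mg/L·h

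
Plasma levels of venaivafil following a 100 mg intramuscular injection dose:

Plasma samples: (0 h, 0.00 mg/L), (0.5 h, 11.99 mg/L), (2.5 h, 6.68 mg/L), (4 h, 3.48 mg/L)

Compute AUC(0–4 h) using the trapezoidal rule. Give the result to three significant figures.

AUC = 29.3 mg/L·h

Trapezoidal AUC_0→4:
  [0→0.5]: (0.00+11.99)/2 × 0.5 = 2.9975
  [0.5→2.5]: (11.99+6.68)/2 × 2 = 18.67
  [2.5→4]: (6.68+3.48)/2 × 1.5 = 7.62
  Sum = 29.2875 mg/L·h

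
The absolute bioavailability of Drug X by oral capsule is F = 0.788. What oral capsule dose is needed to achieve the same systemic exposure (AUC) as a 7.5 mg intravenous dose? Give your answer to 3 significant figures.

D_oral = 9.52 mg

For equal systemic exposure: F × D_ev = D_iv
D_ev = D_iv / F = 7.5 / 0.788 = 9.51777 mg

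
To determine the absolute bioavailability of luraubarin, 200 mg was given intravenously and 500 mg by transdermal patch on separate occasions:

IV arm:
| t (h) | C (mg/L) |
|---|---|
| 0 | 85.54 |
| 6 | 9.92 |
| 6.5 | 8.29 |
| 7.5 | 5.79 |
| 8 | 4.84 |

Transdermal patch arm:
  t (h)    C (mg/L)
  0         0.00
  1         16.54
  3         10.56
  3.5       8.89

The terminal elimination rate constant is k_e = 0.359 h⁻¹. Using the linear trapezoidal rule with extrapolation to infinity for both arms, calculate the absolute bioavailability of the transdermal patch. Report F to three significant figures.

Trapezoidal AUC_0→8 (IV):
  [0→6]: (85.54+9.92)/2 × 6 = 286.38
  [6→6.5]: (9.92+8.29)/2 × 0.5 = 4.5525
  [6.5→7.5]: (8.29+5.79)/2 × 1 = 7.04
  [7.5→8]: (5.79+4.84)/2 × 0.5 = 2.6575
  Sum = 300.63 mg/L·h
IV tail: 4.84/0.359 = 13.482; AUC_iv,0→∞ = 300.63 + 13.482 = 314.112 mg/L·h
Trapezoidal AUC_0→3.5 (transdermal patch):
  [0→1]: (0.00+16.54)/2 × 1 = 8.27
  [1→3]: (16.54+10.56)/2 × 2 = 27.1
  [3→3.5]: (10.56+8.89)/2 × 0.5 = 4.8625
  Sum = 40.2325 mg/L·h
transdermal patch tail: 8.89/0.359 = 24.763; AUC_ev,0→∞ = 40.2325 + 24.763 = 64.9955 mg/L·h
F = (AUC_ev/D_ev)/(AUC_iv/D_iv) = (64.9955/500)/(314.112/200) = 0.129991/1.57056 = 0.0828

F = 0.0828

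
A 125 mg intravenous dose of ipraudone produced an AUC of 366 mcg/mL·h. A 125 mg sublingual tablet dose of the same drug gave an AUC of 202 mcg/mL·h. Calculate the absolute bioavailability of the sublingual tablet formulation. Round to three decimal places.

F = (AUC_ev / D_ev) / (AUC_iv / D_iv)
  = (202/125) / (366/125)
  = 1.616 / 2.928 = 0.5519

F = 0.552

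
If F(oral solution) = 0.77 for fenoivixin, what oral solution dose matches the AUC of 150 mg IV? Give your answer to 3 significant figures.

For equal systemic exposure: F × D_ev = D_iv
D_ev = D_iv / F = 150 / 0.77 = 194.805 mg

D_oral = 195 mg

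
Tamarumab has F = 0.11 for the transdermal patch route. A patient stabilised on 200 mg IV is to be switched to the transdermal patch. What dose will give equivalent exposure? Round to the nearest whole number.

For equal systemic exposure: F × D_ev = D_iv
D_ev = D_iv / F = 200 / 0.11 = 1818.18 mg

D_transdermal = 1818 mg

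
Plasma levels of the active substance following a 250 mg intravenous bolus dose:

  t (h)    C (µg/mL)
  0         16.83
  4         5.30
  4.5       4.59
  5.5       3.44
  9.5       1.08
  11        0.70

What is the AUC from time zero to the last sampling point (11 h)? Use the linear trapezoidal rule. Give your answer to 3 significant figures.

AUC = 61.1 µg/mL·h

Trapezoidal AUC_0→11:
  [0→4]: (16.83+5.30)/2 × 4 = 44.26
  [4→4.5]: (5.30+4.59)/2 × 0.5 = 2.4725
  [4.5→5.5]: (4.59+3.44)/2 × 1 = 4.015
  [5.5→9.5]: (3.44+1.08)/2 × 4 = 9.04
  [9.5→11]: (1.08+0.70)/2 × 1.5 = 1.335
  Sum = 61.1225 µg/mL·h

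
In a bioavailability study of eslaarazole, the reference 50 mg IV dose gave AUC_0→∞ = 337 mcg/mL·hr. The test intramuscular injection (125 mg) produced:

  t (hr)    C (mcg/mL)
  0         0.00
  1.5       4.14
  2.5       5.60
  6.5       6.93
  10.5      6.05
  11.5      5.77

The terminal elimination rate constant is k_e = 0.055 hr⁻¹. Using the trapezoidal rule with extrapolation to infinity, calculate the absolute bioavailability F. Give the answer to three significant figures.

F = 0.202

Trapezoidal AUC_0→11.5 (intramuscular injection):
  [0→1.5]: (0.00+4.14)/2 × 1.5 = 3.105
  [1.5→2.5]: (4.14+5.60)/2 × 1 = 4.87
  [2.5→6.5]: (5.60+6.93)/2 × 4 = 25.06
  [6.5→10.5]: (6.93+6.05)/2 × 4 = 25.96
  [10.5→11.5]: (6.05+5.77)/2 × 1 = 5.91
  Sum = 64.905 mcg/mL·hr
Tail: C_last/k_e = 5.77/0.055 = 104.909
AUC_0→∞ (intramuscular injection) = 64.905 + 104.909 = 169.814 mcg/mL·hr
F = (AUC_ev/D_ev)/(AUC_iv/D_iv) = (169.814/125)/(337/50) = 1.358512/6.74 = 0.2016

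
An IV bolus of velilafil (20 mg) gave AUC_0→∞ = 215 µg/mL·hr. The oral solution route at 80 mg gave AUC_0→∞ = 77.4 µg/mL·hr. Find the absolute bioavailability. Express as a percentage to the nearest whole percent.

F = (AUC_ev / D_ev) / (AUC_iv / D_iv)
  = (77.4/80) / (215/20)
  = 0.9675 / 10.75 = 0.0900
  = 9.00%

F = 9%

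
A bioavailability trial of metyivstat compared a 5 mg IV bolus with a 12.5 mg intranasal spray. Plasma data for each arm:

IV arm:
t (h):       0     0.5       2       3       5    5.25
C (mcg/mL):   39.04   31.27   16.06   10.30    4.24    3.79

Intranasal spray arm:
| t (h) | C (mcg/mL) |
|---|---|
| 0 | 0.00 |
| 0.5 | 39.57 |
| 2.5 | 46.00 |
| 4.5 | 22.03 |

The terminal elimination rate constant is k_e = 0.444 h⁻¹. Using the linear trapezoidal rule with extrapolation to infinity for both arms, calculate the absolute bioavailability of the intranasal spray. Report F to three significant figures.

Trapezoidal AUC_0→5.25 (IV):
  [0→0.5]: (39.04+31.27)/2 × 0.5 = 17.5775
  [0.5→2]: (31.27+16.06)/2 × 1.5 = 35.4975
  [2→3]: (16.06+10.30)/2 × 1 = 13.18
  [3→5]: (10.30+4.24)/2 × 2 = 14.54
  [5→5.25]: (4.24+3.79)/2 × 0.25 = 1.00375
  Sum = 81.79875 mcg/mL·h
IV tail: 3.79/0.444 = 8.536; AUC_iv,0→∞ = 81.79875 + 8.536 = 90.33475 mcg/mL·h
Trapezoidal AUC_0→4.5 (intranasal spray):
  [0→0.5]: (0.00+39.57)/2 × 0.5 = 9.8925
  [0.5→2.5]: (39.57+46.00)/2 × 2 = 85.57
  [2.5→4.5]: (46.00+22.03)/2 × 2 = 68.03
  Sum = 163.4925 mcg/mL·h
intranasal spray tail: 22.03/0.444 = 49.617; AUC_ev,0→∞ = 163.4925 + 49.617 = 213.1095 mcg/mL·h
F = (AUC_ev/D_ev)/(AUC_iv/D_iv) = (213.1095/12.5)/(90.33475/5) = 17.04876/18.06695 = 0.9436

F = 0.944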